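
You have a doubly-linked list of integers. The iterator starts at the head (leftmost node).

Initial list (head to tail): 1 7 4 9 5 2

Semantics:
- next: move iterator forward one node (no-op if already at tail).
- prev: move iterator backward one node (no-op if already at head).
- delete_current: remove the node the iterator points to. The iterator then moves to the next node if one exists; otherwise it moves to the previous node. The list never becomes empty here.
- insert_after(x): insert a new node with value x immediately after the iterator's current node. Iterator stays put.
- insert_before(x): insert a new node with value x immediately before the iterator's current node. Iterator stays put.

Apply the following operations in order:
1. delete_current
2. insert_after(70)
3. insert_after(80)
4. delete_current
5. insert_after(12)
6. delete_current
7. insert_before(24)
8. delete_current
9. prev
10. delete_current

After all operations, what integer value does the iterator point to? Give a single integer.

After 1 (delete_current): list=[7, 4, 9, 5, 2] cursor@7
After 2 (insert_after(70)): list=[7, 70, 4, 9, 5, 2] cursor@7
After 3 (insert_after(80)): list=[7, 80, 70, 4, 9, 5, 2] cursor@7
After 4 (delete_current): list=[80, 70, 4, 9, 5, 2] cursor@80
After 5 (insert_after(12)): list=[80, 12, 70, 4, 9, 5, 2] cursor@80
After 6 (delete_current): list=[12, 70, 4, 9, 5, 2] cursor@12
After 7 (insert_before(24)): list=[24, 12, 70, 4, 9, 5, 2] cursor@12
After 8 (delete_current): list=[24, 70, 4, 9, 5, 2] cursor@70
After 9 (prev): list=[24, 70, 4, 9, 5, 2] cursor@24
After 10 (delete_current): list=[70, 4, 9, 5, 2] cursor@70

Answer: 70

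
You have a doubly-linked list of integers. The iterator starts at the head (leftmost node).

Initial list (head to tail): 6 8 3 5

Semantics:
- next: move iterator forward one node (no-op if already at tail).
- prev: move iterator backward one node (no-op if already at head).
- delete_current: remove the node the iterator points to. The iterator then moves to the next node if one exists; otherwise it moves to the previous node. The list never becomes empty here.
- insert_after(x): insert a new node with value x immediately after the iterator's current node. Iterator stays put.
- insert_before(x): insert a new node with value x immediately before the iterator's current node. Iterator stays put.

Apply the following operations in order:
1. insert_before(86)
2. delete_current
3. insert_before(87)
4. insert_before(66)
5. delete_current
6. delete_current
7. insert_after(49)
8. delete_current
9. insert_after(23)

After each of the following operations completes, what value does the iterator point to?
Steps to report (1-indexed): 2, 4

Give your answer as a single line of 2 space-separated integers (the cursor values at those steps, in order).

Answer: 8 8

Derivation:
After 1 (insert_before(86)): list=[86, 6, 8, 3, 5] cursor@6
After 2 (delete_current): list=[86, 8, 3, 5] cursor@8
After 3 (insert_before(87)): list=[86, 87, 8, 3, 5] cursor@8
After 4 (insert_before(66)): list=[86, 87, 66, 8, 3, 5] cursor@8
After 5 (delete_current): list=[86, 87, 66, 3, 5] cursor@3
After 6 (delete_current): list=[86, 87, 66, 5] cursor@5
After 7 (insert_after(49)): list=[86, 87, 66, 5, 49] cursor@5
After 8 (delete_current): list=[86, 87, 66, 49] cursor@49
After 9 (insert_after(23)): list=[86, 87, 66, 49, 23] cursor@49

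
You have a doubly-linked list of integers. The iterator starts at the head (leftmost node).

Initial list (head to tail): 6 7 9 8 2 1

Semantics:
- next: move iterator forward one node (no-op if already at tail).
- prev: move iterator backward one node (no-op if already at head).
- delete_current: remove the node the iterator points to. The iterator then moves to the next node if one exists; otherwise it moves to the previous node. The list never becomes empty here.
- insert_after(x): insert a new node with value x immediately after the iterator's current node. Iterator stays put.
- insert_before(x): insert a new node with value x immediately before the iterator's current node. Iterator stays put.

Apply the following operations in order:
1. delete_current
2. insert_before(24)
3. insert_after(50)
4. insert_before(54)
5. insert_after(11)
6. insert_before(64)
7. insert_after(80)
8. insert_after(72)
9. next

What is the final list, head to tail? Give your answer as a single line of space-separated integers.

After 1 (delete_current): list=[7, 9, 8, 2, 1] cursor@7
After 2 (insert_before(24)): list=[24, 7, 9, 8, 2, 1] cursor@7
After 3 (insert_after(50)): list=[24, 7, 50, 9, 8, 2, 1] cursor@7
After 4 (insert_before(54)): list=[24, 54, 7, 50, 9, 8, 2, 1] cursor@7
After 5 (insert_after(11)): list=[24, 54, 7, 11, 50, 9, 8, 2, 1] cursor@7
After 6 (insert_before(64)): list=[24, 54, 64, 7, 11, 50, 9, 8, 2, 1] cursor@7
After 7 (insert_after(80)): list=[24, 54, 64, 7, 80, 11, 50, 9, 8, 2, 1] cursor@7
After 8 (insert_after(72)): list=[24, 54, 64, 7, 72, 80, 11, 50, 9, 8, 2, 1] cursor@7
After 9 (next): list=[24, 54, 64, 7, 72, 80, 11, 50, 9, 8, 2, 1] cursor@72

Answer: 24 54 64 7 72 80 11 50 9 8 2 1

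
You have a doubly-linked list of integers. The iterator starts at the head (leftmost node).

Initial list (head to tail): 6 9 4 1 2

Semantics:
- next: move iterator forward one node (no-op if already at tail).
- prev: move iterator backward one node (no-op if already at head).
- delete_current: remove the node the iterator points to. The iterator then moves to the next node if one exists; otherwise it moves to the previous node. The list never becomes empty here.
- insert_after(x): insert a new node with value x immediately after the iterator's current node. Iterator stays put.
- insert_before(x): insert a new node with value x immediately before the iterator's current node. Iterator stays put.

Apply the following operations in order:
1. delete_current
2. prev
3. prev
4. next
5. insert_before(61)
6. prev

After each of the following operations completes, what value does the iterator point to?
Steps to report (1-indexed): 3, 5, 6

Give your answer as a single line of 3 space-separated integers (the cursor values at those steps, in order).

After 1 (delete_current): list=[9, 4, 1, 2] cursor@9
After 2 (prev): list=[9, 4, 1, 2] cursor@9
After 3 (prev): list=[9, 4, 1, 2] cursor@9
After 4 (next): list=[9, 4, 1, 2] cursor@4
After 5 (insert_before(61)): list=[9, 61, 4, 1, 2] cursor@4
After 6 (prev): list=[9, 61, 4, 1, 2] cursor@61

Answer: 9 4 61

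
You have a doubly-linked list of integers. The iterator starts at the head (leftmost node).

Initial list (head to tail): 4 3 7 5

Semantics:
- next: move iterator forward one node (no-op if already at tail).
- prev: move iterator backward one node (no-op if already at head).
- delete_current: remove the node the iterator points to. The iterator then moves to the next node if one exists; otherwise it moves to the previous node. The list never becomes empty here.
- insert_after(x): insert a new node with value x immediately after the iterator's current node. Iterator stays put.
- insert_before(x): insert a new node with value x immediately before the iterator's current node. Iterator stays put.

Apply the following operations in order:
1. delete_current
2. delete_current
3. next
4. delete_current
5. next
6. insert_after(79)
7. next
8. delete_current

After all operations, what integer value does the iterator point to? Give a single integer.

After 1 (delete_current): list=[3, 7, 5] cursor@3
After 2 (delete_current): list=[7, 5] cursor@7
After 3 (next): list=[7, 5] cursor@5
After 4 (delete_current): list=[7] cursor@7
After 5 (next): list=[7] cursor@7
After 6 (insert_after(79)): list=[7, 79] cursor@7
After 7 (next): list=[7, 79] cursor@79
After 8 (delete_current): list=[7] cursor@7

Answer: 7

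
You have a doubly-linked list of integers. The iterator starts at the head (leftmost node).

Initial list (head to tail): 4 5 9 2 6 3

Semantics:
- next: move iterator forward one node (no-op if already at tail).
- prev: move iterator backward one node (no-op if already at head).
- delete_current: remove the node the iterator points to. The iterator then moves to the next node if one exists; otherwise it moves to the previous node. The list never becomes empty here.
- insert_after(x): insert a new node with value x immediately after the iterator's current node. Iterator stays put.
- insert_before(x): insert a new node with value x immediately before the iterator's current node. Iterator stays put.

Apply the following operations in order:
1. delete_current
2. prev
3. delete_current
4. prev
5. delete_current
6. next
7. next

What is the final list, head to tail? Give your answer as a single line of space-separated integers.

After 1 (delete_current): list=[5, 9, 2, 6, 3] cursor@5
After 2 (prev): list=[5, 9, 2, 6, 3] cursor@5
After 3 (delete_current): list=[9, 2, 6, 3] cursor@9
After 4 (prev): list=[9, 2, 6, 3] cursor@9
After 5 (delete_current): list=[2, 6, 3] cursor@2
After 6 (next): list=[2, 6, 3] cursor@6
After 7 (next): list=[2, 6, 3] cursor@3

Answer: 2 6 3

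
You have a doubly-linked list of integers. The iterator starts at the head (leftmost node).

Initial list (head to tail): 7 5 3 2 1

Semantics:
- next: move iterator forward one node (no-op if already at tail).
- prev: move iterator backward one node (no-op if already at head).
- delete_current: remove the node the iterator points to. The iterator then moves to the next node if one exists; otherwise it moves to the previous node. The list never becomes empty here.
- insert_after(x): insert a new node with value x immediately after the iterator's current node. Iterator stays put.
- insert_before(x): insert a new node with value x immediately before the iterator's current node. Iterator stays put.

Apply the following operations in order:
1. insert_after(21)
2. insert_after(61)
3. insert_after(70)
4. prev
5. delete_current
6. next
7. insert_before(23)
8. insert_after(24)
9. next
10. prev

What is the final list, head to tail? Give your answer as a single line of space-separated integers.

After 1 (insert_after(21)): list=[7, 21, 5, 3, 2, 1] cursor@7
After 2 (insert_after(61)): list=[7, 61, 21, 5, 3, 2, 1] cursor@7
After 3 (insert_after(70)): list=[7, 70, 61, 21, 5, 3, 2, 1] cursor@7
After 4 (prev): list=[7, 70, 61, 21, 5, 3, 2, 1] cursor@7
After 5 (delete_current): list=[70, 61, 21, 5, 3, 2, 1] cursor@70
After 6 (next): list=[70, 61, 21, 5, 3, 2, 1] cursor@61
After 7 (insert_before(23)): list=[70, 23, 61, 21, 5, 3, 2, 1] cursor@61
After 8 (insert_after(24)): list=[70, 23, 61, 24, 21, 5, 3, 2, 1] cursor@61
After 9 (next): list=[70, 23, 61, 24, 21, 5, 3, 2, 1] cursor@24
After 10 (prev): list=[70, 23, 61, 24, 21, 5, 3, 2, 1] cursor@61

Answer: 70 23 61 24 21 5 3 2 1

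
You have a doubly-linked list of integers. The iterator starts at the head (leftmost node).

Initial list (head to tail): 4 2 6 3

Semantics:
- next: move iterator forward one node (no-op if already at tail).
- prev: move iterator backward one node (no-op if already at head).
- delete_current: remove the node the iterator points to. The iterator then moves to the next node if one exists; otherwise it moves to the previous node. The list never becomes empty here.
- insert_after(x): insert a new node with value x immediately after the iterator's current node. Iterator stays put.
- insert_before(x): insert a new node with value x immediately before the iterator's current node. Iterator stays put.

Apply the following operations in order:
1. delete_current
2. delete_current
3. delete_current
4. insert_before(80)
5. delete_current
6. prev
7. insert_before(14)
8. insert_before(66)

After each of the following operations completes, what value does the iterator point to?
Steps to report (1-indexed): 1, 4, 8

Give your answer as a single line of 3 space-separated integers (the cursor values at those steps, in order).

Answer: 2 3 80

Derivation:
After 1 (delete_current): list=[2, 6, 3] cursor@2
After 2 (delete_current): list=[6, 3] cursor@6
After 3 (delete_current): list=[3] cursor@3
After 4 (insert_before(80)): list=[80, 3] cursor@3
After 5 (delete_current): list=[80] cursor@80
After 6 (prev): list=[80] cursor@80
After 7 (insert_before(14)): list=[14, 80] cursor@80
After 8 (insert_before(66)): list=[14, 66, 80] cursor@80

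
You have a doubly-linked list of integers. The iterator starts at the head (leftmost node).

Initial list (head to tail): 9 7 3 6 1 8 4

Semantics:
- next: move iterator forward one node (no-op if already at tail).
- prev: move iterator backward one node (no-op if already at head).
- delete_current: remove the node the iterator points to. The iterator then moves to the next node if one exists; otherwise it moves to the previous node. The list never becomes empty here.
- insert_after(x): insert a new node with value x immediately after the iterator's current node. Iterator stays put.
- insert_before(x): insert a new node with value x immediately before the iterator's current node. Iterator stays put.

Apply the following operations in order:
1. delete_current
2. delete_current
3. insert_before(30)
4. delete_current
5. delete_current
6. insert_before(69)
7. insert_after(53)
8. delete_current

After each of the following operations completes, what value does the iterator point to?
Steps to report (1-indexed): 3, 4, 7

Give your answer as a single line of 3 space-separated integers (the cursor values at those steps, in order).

After 1 (delete_current): list=[7, 3, 6, 1, 8, 4] cursor@7
After 2 (delete_current): list=[3, 6, 1, 8, 4] cursor@3
After 3 (insert_before(30)): list=[30, 3, 6, 1, 8, 4] cursor@3
After 4 (delete_current): list=[30, 6, 1, 8, 4] cursor@6
After 5 (delete_current): list=[30, 1, 8, 4] cursor@1
After 6 (insert_before(69)): list=[30, 69, 1, 8, 4] cursor@1
After 7 (insert_after(53)): list=[30, 69, 1, 53, 8, 4] cursor@1
After 8 (delete_current): list=[30, 69, 53, 8, 4] cursor@53

Answer: 3 6 1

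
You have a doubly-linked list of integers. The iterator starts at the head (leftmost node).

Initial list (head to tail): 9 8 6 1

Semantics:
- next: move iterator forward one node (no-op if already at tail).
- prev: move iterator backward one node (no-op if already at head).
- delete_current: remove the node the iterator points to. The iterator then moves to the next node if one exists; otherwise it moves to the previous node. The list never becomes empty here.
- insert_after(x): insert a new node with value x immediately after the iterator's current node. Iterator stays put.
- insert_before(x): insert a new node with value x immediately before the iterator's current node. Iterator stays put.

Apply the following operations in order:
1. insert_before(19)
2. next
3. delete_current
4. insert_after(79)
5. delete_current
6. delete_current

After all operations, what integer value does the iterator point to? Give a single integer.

Answer: 1

Derivation:
After 1 (insert_before(19)): list=[19, 9, 8, 6, 1] cursor@9
After 2 (next): list=[19, 9, 8, 6, 1] cursor@8
After 3 (delete_current): list=[19, 9, 6, 1] cursor@6
After 4 (insert_after(79)): list=[19, 9, 6, 79, 1] cursor@6
After 5 (delete_current): list=[19, 9, 79, 1] cursor@79
After 6 (delete_current): list=[19, 9, 1] cursor@1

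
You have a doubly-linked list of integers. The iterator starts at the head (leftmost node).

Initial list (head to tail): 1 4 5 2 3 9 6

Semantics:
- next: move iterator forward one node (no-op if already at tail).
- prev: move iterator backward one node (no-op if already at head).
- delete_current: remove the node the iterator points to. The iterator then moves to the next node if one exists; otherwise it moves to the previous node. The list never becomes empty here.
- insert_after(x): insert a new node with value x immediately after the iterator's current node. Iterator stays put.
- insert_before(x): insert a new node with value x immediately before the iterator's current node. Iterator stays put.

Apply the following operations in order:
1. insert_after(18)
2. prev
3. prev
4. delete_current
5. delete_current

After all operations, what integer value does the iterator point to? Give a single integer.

Answer: 4

Derivation:
After 1 (insert_after(18)): list=[1, 18, 4, 5, 2, 3, 9, 6] cursor@1
After 2 (prev): list=[1, 18, 4, 5, 2, 3, 9, 6] cursor@1
After 3 (prev): list=[1, 18, 4, 5, 2, 3, 9, 6] cursor@1
After 4 (delete_current): list=[18, 4, 5, 2, 3, 9, 6] cursor@18
After 5 (delete_current): list=[4, 5, 2, 3, 9, 6] cursor@4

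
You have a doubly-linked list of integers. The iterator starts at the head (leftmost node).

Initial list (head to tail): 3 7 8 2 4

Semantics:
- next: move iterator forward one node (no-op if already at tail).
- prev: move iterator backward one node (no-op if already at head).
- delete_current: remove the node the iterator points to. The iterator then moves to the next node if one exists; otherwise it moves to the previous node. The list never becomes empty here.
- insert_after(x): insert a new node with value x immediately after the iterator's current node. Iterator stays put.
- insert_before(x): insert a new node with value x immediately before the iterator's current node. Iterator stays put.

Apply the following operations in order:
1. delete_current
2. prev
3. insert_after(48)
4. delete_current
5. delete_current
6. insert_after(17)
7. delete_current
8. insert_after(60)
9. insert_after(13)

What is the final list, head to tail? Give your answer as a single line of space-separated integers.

Answer: 17 13 60 2 4

Derivation:
After 1 (delete_current): list=[7, 8, 2, 4] cursor@7
After 2 (prev): list=[7, 8, 2, 4] cursor@7
After 3 (insert_after(48)): list=[7, 48, 8, 2, 4] cursor@7
After 4 (delete_current): list=[48, 8, 2, 4] cursor@48
After 5 (delete_current): list=[8, 2, 4] cursor@8
After 6 (insert_after(17)): list=[8, 17, 2, 4] cursor@8
After 7 (delete_current): list=[17, 2, 4] cursor@17
After 8 (insert_after(60)): list=[17, 60, 2, 4] cursor@17
After 9 (insert_after(13)): list=[17, 13, 60, 2, 4] cursor@17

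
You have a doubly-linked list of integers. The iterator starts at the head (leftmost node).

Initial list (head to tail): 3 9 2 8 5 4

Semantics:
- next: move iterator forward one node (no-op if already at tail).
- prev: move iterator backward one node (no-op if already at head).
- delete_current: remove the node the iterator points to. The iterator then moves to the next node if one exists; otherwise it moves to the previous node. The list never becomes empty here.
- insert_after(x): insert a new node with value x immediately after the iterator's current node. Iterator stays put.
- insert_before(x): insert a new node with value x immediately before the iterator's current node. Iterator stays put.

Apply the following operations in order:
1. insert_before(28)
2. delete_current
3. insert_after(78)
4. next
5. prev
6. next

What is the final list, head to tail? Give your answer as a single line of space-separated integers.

Answer: 28 9 78 2 8 5 4

Derivation:
After 1 (insert_before(28)): list=[28, 3, 9, 2, 8, 5, 4] cursor@3
After 2 (delete_current): list=[28, 9, 2, 8, 5, 4] cursor@9
After 3 (insert_after(78)): list=[28, 9, 78, 2, 8, 5, 4] cursor@9
After 4 (next): list=[28, 9, 78, 2, 8, 5, 4] cursor@78
After 5 (prev): list=[28, 9, 78, 2, 8, 5, 4] cursor@9
After 6 (next): list=[28, 9, 78, 2, 8, 5, 4] cursor@78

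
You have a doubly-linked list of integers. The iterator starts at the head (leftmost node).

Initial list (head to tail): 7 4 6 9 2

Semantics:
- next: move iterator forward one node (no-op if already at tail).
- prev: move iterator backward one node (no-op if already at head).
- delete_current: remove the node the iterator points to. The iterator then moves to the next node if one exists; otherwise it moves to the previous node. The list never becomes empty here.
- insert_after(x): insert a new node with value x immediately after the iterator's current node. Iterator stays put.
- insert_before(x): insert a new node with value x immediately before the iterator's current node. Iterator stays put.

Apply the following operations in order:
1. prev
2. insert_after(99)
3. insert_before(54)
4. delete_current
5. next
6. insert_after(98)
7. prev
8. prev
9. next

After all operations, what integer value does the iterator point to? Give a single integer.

After 1 (prev): list=[7, 4, 6, 9, 2] cursor@7
After 2 (insert_after(99)): list=[7, 99, 4, 6, 9, 2] cursor@7
After 3 (insert_before(54)): list=[54, 7, 99, 4, 6, 9, 2] cursor@7
After 4 (delete_current): list=[54, 99, 4, 6, 9, 2] cursor@99
After 5 (next): list=[54, 99, 4, 6, 9, 2] cursor@4
After 6 (insert_after(98)): list=[54, 99, 4, 98, 6, 9, 2] cursor@4
After 7 (prev): list=[54, 99, 4, 98, 6, 9, 2] cursor@99
After 8 (prev): list=[54, 99, 4, 98, 6, 9, 2] cursor@54
After 9 (next): list=[54, 99, 4, 98, 6, 9, 2] cursor@99

Answer: 99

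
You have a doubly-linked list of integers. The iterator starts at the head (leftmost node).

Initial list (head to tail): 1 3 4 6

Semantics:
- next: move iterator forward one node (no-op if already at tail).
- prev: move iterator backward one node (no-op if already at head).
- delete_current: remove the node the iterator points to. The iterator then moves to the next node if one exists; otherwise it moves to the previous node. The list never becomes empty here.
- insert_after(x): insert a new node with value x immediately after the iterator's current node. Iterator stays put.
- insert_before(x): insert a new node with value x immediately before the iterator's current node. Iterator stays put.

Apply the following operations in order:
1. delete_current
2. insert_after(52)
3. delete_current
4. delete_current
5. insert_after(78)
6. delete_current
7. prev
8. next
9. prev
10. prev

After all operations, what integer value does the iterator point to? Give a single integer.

After 1 (delete_current): list=[3, 4, 6] cursor@3
After 2 (insert_after(52)): list=[3, 52, 4, 6] cursor@3
After 3 (delete_current): list=[52, 4, 6] cursor@52
After 4 (delete_current): list=[4, 6] cursor@4
After 5 (insert_after(78)): list=[4, 78, 6] cursor@4
After 6 (delete_current): list=[78, 6] cursor@78
After 7 (prev): list=[78, 6] cursor@78
After 8 (next): list=[78, 6] cursor@6
After 9 (prev): list=[78, 6] cursor@78
After 10 (prev): list=[78, 6] cursor@78

Answer: 78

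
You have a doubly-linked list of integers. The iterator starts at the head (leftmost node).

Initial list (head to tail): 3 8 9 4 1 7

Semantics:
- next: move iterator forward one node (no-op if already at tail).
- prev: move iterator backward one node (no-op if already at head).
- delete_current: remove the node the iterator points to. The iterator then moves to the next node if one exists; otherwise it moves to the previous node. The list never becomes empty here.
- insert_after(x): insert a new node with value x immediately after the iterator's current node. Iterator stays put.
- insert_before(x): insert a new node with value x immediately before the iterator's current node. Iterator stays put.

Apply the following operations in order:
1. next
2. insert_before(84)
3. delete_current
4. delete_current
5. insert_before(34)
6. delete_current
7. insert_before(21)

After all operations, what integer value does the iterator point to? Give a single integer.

After 1 (next): list=[3, 8, 9, 4, 1, 7] cursor@8
After 2 (insert_before(84)): list=[3, 84, 8, 9, 4, 1, 7] cursor@8
After 3 (delete_current): list=[3, 84, 9, 4, 1, 7] cursor@9
After 4 (delete_current): list=[3, 84, 4, 1, 7] cursor@4
After 5 (insert_before(34)): list=[3, 84, 34, 4, 1, 7] cursor@4
After 6 (delete_current): list=[3, 84, 34, 1, 7] cursor@1
After 7 (insert_before(21)): list=[3, 84, 34, 21, 1, 7] cursor@1

Answer: 1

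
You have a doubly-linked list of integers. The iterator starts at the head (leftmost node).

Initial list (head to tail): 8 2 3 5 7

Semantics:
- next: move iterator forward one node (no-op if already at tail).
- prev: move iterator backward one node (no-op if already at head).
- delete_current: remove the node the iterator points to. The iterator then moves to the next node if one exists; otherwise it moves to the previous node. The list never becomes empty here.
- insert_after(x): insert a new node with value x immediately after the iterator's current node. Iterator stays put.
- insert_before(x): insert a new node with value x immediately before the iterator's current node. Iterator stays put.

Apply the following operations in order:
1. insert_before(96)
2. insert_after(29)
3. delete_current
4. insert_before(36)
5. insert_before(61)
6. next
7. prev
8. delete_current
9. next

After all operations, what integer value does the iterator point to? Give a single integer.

Answer: 3

Derivation:
After 1 (insert_before(96)): list=[96, 8, 2, 3, 5, 7] cursor@8
After 2 (insert_after(29)): list=[96, 8, 29, 2, 3, 5, 7] cursor@8
After 3 (delete_current): list=[96, 29, 2, 3, 5, 7] cursor@29
After 4 (insert_before(36)): list=[96, 36, 29, 2, 3, 5, 7] cursor@29
After 5 (insert_before(61)): list=[96, 36, 61, 29, 2, 3, 5, 7] cursor@29
After 6 (next): list=[96, 36, 61, 29, 2, 3, 5, 7] cursor@2
After 7 (prev): list=[96, 36, 61, 29, 2, 3, 5, 7] cursor@29
After 8 (delete_current): list=[96, 36, 61, 2, 3, 5, 7] cursor@2
After 9 (next): list=[96, 36, 61, 2, 3, 5, 7] cursor@3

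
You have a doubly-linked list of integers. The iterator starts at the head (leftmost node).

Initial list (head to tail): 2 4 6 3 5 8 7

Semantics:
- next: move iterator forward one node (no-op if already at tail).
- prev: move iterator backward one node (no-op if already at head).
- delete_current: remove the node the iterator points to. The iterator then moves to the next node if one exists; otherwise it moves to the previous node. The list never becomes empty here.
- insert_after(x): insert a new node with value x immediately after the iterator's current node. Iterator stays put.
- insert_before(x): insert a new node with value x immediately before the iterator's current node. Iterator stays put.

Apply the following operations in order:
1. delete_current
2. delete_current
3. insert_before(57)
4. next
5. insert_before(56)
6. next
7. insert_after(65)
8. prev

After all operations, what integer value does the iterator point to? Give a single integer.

Answer: 3

Derivation:
After 1 (delete_current): list=[4, 6, 3, 5, 8, 7] cursor@4
After 2 (delete_current): list=[6, 3, 5, 8, 7] cursor@6
After 3 (insert_before(57)): list=[57, 6, 3, 5, 8, 7] cursor@6
After 4 (next): list=[57, 6, 3, 5, 8, 7] cursor@3
After 5 (insert_before(56)): list=[57, 6, 56, 3, 5, 8, 7] cursor@3
After 6 (next): list=[57, 6, 56, 3, 5, 8, 7] cursor@5
After 7 (insert_after(65)): list=[57, 6, 56, 3, 5, 65, 8, 7] cursor@5
After 8 (prev): list=[57, 6, 56, 3, 5, 65, 8, 7] cursor@3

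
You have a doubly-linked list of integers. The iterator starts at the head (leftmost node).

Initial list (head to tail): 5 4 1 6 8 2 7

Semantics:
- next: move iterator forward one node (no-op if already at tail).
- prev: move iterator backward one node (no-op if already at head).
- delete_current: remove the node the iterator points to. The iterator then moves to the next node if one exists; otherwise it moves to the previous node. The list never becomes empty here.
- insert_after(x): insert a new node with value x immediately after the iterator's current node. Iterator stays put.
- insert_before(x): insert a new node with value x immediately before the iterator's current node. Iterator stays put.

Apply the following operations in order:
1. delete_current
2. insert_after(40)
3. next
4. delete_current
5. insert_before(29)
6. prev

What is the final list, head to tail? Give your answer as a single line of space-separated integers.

After 1 (delete_current): list=[4, 1, 6, 8, 2, 7] cursor@4
After 2 (insert_after(40)): list=[4, 40, 1, 6, 8, 2, 7] cursor@4
After 3 (next): list=[4, 40, 1, 6, 8, 2, 7] cursor@40
After 4 (delete_current): list=[4, 1, 6, 8, 2, 7] cursor@1
After 5 (insert_before(29)): list=[4, 29, 1, 6, 8, 2, 7] cursor@1
After 6 (prev): list=[4, 29, 1, 6, 8, 2, 7] cursor@29

Answer: 4 29 1 6 8 2 7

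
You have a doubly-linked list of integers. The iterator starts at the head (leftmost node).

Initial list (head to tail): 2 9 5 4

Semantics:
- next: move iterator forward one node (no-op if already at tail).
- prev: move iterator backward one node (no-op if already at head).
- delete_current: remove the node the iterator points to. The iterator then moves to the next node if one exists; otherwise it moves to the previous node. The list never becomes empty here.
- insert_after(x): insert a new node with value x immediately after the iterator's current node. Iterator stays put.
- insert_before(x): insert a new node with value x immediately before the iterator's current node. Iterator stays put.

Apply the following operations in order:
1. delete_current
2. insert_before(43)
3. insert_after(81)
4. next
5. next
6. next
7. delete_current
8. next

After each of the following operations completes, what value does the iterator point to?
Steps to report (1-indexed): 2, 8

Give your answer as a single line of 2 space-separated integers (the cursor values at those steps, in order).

Answer: 9 5

Derivation:
After 1 (delete_current): list=[9, 5, 4] cursor@9
After 2 (insert_before(43)): list=[43, 9, 5, 4] cursor@9
After 3 (insert_after(81)): list=[43, 9, 81, 5, 4] cursor@9
After 4 (next): list=[43, 9, 81, 5, 4] cursor@81
After 5 (next): list=[43, 9, 81, 5, 4] cursor@5
After 6 (next): list=[43, 9, 81, 5, 4] cursor@4
After 7 (delete_current): list=[43, 9, 81, 5] cursor@5
After 8 (next): list=[43, 9, 81, 5] cursor@5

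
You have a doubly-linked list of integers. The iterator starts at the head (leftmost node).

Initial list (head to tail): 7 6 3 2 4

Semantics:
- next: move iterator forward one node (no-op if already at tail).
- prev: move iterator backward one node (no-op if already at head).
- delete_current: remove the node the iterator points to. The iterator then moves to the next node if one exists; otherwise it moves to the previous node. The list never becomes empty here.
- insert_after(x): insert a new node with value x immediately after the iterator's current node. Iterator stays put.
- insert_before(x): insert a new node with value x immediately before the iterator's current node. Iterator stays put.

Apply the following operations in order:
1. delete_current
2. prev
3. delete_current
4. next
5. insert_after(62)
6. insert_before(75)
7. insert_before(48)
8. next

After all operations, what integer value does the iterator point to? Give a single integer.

Answer: 62

Derivation:
After 1 (delete_current): list=[6, 3, 2, 4] cursor@6
After 2 (prev): list=[6, 3, 2, 4] cursor@6
After 3 (delete_current): list=[3, 2, 4] cursor@3
After 4 (next): list=[3, 2, 4] cursor@2
After 5 (insert_after(62)): list=[3, 2, 62, 4] cursor@2
After 6 (insert_before(75)): list=[3, 75, 2, 62, 4] cursor@2
After 7 (insert_before(48)): list=[3, 75, 48, 2, 62, 4] cursor@2
After 8 (next): list=[3, 75, 48, 2, 62, 4] cursor@62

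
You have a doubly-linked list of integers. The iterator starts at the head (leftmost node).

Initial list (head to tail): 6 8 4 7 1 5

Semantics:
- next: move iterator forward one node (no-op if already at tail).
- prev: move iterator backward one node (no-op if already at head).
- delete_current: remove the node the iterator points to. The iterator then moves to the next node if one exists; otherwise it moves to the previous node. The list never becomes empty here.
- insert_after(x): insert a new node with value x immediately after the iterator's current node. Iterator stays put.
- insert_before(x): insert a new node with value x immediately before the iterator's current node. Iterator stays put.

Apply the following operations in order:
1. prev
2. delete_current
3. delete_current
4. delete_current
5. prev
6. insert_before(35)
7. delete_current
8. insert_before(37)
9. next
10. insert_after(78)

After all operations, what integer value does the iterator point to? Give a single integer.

After 1 (prev): list=[6, 8, 4, 7, 1, 5] cursor@6
After 2 (delete_current): list=[8, 4, 7, 1, 5] cursor@8
After 3 (delete_current): list=[4, 7, 1, 5] cursor@4
After 4 (delete_current): list=[7, 1, 5] cursor@7
After 5 (prev): list=[7, 1, 5] cursor@7
After 6 (insert_before(35)): list=[35, 7, 1, 5] cursor@7
After 7 (delete_current): list=[35, 1, 5] cursor@1
After 8 (insert_before(37)): list=[35, 37, 1, 5] cursor@1
After 9 (next): list=[35, 37, 1, 5] cursor@5
After 10 (insert_after(78)): list=[35, 37, 1, 5, 78] cursor@5

Answer: 5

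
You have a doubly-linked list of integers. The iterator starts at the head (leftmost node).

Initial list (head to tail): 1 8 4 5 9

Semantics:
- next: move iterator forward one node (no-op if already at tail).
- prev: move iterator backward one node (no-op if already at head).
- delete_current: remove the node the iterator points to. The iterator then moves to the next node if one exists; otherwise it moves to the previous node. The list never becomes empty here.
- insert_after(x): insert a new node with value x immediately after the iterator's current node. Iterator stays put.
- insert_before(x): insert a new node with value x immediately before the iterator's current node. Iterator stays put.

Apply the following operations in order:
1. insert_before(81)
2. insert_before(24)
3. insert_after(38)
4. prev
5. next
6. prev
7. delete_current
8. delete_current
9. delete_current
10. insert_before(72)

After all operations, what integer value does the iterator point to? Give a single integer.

After 1 (insert_before(81)): list=[81, 1, 8, 4, 5, 9] cursor@1
After 2 (insert_before(24)): list=[81, 24, 1, 8, 4, 5, 9] cursor@1
After 3 (insert_after(38)): list=[81, 24, 1, 38, 8, 4, 5, 9] cursor@1
After 4 (prev): list=[81, 24, 1, 38, 8, 4, 5, 9] cursor@24
After 5 (next): list=[81, 24, 1, 38, 8, 4, 5, 9] cursor@1
After 6 (prev): list=[81, 24, 1, 38, 8, 4, 5, 9] cursor@24
After 7 (delete_current): list=[81, 1, 38, 8, 4, 5, 9] cursor@1
After 8 (delete_current): list=[81, 38, 8, 4, 5, 9] cursor@38
After 9 (delete_current): list=[81, 8, 4, 5, 9] cursor@8
After 10 (insert_before(72)): list=[81, 72, 8, 4, 5, 9] cursor@8

Answer: 8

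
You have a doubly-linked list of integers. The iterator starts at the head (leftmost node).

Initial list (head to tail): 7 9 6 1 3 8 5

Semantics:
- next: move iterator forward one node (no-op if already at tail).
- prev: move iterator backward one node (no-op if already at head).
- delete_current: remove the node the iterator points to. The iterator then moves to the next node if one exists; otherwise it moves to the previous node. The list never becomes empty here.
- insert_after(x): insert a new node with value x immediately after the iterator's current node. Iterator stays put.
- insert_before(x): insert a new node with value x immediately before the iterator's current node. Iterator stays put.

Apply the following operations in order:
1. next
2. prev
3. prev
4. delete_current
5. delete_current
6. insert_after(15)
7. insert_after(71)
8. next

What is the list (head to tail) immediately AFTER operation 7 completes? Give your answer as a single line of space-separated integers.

Answer: 6 71 15 1 3 8 5

Derivation:
After 1 (next): list=[7, 9, 6, 1, 3, 8, 5] cursor@9
After 2 (prev): list=[7, 9, 6, 1, 3, 8, 5] cursor@7
After 3 (prev): list=[7, 9, 6, 1, 3, 8, 5] cursor@7
After 4 (delete_current): list=[9, 6, 1, 3, 8, 5] cursor@9
After 5 (delete_current): list=[6, 1, 3, 8, 5] cursor@6
After 6 (insert_after(15)): list=[6, 15, 1, 3, 8, 5] cursor@6
After 7 (insert_after(71)): list=[6, 71, 15, 1, 3, 8, 5] cursor@6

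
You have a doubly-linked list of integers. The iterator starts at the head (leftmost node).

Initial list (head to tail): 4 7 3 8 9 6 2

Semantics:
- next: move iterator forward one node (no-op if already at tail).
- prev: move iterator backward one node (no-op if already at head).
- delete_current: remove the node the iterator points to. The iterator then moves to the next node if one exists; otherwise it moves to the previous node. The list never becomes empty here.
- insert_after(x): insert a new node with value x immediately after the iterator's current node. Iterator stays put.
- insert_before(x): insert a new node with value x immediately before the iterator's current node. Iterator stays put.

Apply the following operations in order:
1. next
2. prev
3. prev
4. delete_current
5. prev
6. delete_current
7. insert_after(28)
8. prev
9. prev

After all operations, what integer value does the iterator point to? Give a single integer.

Answer: 3

Derivation:
After 1 (next): list=[4, 7, 3, 8, 9, 6, 2] cursor@7
After 2 (prev): list=[4, 7, 3, 8, 9, 6, 2] cursor@4
After 3 (prev): list=[4, 7, 3, 8, 9, 6, 2] cursor@4
After 4 (delete_current): list=[7, 3, 8, 9, 6, 2] cursor@7
After 5 (prev): list=[7, 3, 8, 9, 6, 2] cursor@7
After 6 (delete_current): list=[3, 8, 9, 6, 2] cursor@3
After 7 (insert_after(28)): list=[3, 28, 8, 9, 6, 2] cursor@3
After 8 (prev): list=[3, 28, 8, 9, 6, 2] cursor@3
After 9 (prev): list=[3, 28, 8, 9, 6, 2] cursor@3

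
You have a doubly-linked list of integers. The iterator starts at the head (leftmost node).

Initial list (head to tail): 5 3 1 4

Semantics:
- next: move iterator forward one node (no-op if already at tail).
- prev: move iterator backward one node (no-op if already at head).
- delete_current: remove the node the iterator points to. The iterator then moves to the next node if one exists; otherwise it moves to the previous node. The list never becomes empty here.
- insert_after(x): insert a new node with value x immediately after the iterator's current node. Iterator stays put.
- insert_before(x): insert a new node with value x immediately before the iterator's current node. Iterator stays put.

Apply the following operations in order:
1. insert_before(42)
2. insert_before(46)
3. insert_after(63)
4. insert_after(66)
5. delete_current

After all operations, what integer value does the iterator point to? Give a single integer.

After 1 (insert_before(42)): list=[42, 5, 3, 1, 4] cursor@5
After 2 (insert_before(46)): list=[42, 46, 5, 3, 1, 4] cursor@5
After 3 (insert_after(63)): list=[42, 46, 5, 63, 3, 1, 4] cursor@5
After 4 (insert_after(66)): list=[42, 46, 5, 66, 63, 3, 1, 4] cursor@5
After 5 (delete_current): list=[42, 46, 66, 63, 3, 1, 4] cursor@66

Answer: 66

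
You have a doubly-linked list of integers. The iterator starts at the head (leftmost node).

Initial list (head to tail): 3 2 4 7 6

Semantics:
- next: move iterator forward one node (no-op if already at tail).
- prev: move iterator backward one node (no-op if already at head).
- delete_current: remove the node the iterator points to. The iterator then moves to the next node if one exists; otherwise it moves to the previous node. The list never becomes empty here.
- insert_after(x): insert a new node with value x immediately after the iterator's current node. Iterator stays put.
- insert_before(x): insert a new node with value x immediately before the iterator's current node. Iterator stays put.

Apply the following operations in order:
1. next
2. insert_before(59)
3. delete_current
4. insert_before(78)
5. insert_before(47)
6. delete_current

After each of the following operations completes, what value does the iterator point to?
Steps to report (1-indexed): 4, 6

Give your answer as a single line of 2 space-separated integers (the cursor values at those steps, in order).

After 1 (next): list=[3, 2, 4, 7, 6] cursor@2
After 2 (insert_before(59)): list=[3, 59, 2, 4, 7, 6] cursor@2
After 3 (delete_current): list=[3, 59, 4, 7, 6] cursor@4
After 4 (insert_before(78)): list=[3, 59, 78, 4, 7, 6] cursor@4
After 5 (insert_before(47)): list=[3, 59, 78, 47, 4, 7, 6] cursor@4
After 6 (delete_current): list=[3, 59, 78, 47, 7, 6] cursor@7

Answer: 4 7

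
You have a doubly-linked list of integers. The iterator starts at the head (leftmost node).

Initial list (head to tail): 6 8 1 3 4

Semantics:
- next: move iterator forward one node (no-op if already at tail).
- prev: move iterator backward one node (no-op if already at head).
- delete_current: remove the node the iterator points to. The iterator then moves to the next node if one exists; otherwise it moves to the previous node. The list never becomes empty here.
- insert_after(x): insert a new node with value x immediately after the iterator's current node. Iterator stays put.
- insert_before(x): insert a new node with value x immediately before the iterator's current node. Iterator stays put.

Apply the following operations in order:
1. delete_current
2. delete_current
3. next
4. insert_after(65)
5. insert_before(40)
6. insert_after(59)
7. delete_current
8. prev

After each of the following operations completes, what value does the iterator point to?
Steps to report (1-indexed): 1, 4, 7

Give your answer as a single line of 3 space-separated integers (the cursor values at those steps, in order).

After 1 (delete_current): list=[8, 1, 3, 4] cursor@8
After 2 (delete_current): list=[1, 3, 4] cursor@1
After 3 (next): list=[1, 3, 4] cursor@3
After 4 (insert_after(65)): list=[1, 3, 65, 4] cursor@3
After 5 (insert_before(40)): list=[1, 40, 3, 65, 4] cursor@3
After 6 (insert_after(59)): list=[1, 40, 3, 59, 65, 4] cursor@3
After 7 (delete_current): list=[1, 40, 59, 65, 4] cursor@59
After 8 (prev): list=[1, 40, 59, 65, 4] cursor@40

Answer: 8 3 59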